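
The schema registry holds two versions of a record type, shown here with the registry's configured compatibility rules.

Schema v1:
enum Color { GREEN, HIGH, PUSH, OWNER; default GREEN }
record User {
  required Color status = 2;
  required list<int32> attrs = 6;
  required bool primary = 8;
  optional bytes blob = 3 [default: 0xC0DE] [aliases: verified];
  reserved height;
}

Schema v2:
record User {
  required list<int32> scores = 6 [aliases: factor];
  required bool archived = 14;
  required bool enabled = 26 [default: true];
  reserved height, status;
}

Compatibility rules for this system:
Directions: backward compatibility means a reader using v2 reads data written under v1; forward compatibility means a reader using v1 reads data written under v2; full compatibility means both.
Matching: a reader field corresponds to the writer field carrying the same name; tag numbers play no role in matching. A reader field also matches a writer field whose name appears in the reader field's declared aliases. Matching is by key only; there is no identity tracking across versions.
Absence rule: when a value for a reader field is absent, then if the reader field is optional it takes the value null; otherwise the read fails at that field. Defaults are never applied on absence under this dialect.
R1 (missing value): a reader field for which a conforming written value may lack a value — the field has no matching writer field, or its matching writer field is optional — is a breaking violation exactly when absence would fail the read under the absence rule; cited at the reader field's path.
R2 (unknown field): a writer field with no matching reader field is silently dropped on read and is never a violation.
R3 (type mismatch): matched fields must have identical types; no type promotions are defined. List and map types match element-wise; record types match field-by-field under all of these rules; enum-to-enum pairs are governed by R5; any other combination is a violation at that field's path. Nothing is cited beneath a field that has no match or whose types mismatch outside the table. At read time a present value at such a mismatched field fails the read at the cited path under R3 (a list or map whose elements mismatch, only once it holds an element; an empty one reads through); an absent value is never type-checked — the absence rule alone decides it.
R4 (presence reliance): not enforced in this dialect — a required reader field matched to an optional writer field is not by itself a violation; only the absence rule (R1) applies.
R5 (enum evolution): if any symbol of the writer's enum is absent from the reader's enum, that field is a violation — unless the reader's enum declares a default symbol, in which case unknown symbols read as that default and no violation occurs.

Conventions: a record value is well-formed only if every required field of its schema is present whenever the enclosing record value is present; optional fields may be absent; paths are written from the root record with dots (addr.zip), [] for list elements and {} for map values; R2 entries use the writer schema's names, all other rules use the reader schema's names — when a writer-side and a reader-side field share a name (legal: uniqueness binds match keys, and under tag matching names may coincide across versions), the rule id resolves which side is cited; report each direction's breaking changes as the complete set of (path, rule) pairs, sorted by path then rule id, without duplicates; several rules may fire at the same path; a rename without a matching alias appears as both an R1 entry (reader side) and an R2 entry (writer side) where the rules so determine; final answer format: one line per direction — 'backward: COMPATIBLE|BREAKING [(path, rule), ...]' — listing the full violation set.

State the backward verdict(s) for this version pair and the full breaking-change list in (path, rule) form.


each type pair in User: writer, then reader
backward analysis of User with v2 as reader and v1 as writer:
  no writer field matches reader scores
  no writer field matches reader archived
  no writer field matches reader enabled
  writer status: unknown to reader
  writer attrs: unknown to reader
  writer primary: unknown to reader
  writer blob: unknown to reader
  breaking: (archived, R1)
  breaking: (enabled, R1)
  breaking: (scores, R1)
  => backward verdict for User: BREAKING, 3 violation(s)
the other User changes do not affect what is asked:
  removed field primary from record User -> matters only for User's forward compatibility — outside the asked direction
  removed field blob from record User -> triggers nothing under User's printed rules — same verdict
  removed field status from record User (its key "status" joins the reserved list) -> matters only for User's forward compatibility — outside the asked direction

backward: BREAKING [(archived, R1), (enabled, R1), (scores, R1)]


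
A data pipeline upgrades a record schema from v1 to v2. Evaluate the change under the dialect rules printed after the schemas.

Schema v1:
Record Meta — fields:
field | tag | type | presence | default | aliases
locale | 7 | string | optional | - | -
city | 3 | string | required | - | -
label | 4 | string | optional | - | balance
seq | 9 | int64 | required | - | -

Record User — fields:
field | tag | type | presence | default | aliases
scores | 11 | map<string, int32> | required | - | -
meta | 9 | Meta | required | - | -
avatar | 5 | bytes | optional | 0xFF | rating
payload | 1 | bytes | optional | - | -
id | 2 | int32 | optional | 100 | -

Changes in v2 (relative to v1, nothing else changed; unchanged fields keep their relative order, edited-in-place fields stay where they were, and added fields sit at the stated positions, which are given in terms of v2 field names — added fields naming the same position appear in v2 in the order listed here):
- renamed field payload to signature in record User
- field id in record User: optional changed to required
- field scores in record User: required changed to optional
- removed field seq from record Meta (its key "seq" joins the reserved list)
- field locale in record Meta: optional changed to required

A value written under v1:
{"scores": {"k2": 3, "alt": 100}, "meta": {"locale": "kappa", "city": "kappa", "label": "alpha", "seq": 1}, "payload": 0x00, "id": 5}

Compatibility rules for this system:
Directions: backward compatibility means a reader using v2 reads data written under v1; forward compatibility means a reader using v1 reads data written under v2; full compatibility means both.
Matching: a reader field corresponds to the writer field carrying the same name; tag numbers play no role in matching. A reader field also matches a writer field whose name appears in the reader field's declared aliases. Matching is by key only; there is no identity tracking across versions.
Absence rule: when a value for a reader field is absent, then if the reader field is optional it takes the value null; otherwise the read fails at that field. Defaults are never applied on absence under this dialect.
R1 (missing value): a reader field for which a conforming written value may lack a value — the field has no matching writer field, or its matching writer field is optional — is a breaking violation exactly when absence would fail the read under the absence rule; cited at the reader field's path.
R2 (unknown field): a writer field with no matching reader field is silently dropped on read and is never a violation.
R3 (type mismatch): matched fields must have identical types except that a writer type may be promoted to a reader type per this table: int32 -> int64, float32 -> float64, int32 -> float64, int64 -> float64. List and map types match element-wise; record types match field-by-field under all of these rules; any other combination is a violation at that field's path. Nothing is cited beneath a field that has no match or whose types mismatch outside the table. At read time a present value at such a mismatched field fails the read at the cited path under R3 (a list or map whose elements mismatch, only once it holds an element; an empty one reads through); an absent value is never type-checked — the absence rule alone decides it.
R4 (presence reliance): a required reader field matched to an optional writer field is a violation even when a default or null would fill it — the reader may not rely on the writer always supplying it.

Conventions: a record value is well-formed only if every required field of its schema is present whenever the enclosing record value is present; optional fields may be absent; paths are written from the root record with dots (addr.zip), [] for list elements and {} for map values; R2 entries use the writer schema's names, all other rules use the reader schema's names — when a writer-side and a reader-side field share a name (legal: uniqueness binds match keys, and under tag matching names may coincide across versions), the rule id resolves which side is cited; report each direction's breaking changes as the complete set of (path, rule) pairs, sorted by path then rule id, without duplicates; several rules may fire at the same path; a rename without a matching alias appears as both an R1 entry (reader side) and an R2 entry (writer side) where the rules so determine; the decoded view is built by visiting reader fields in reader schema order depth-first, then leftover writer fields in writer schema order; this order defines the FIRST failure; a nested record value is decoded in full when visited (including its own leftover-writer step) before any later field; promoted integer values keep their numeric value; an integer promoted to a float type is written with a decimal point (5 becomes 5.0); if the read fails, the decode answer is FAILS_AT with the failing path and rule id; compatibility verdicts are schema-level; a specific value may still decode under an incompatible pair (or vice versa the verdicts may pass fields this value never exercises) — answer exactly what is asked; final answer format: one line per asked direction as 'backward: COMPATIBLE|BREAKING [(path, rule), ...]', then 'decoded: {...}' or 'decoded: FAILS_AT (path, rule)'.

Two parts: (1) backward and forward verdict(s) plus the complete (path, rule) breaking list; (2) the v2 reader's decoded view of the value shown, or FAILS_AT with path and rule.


backward: BREAKING [(id, R1), (id, R4), (meta.locale, R1), (meta.locale, R4)]; forward: BREAKING [(meta.seq, R1), (scores, R1), (scores, R4)]; decoded: {"scores": {"k2": 3, "alt": 100}, "meta": {"locale": "kappa", "city": "kappa", "label": "alpha"}, "avatar": null, "signature": null, "id": 5}

arrows below run writer -> reader for User
backward on User — v2 reading data written by v1:
  scores <- scores (map<string, int32> -> map<string, int32>, writer required)
  meta <- meta (Meta -> Meta, writer required)
  avatar <- avatar (bytes -> bytes, writer optional)
  no writer field matches reader signature
  id <- id (int32 -> int32, writer optional)
  writer field payload has no reader counterpart
  meta.locale <- meta.locale (string -> string, writer optional)
  meta.city <- meta.city (string -> string, writer required)
  meta.label <- meta.label (string -> string, writer optional)
  writer field meta.seq has no reader counterpart
  breaking: (id, R1)
  breaking: (id, R4)
  breaking: (meta.locale, R1)
  breaking: (meta.locale, R4)
  => backward verdict for User: BREAKING, 4 violation(s)
forward on User — v1 reading data written by v2:
  scores <- scores (map<string, int32> -> map<string, int32>, writer optional)
  meta <- meta (Meta -> Meta, writer required)
  avatar <- avatar (bytes -> bytes, writer optional)
  no writer field matches reader payload
  id <- id (int32 -> int32, writer required)
  writer field signature has no reader counterpart
  meta.locale <- meta.locale (string -> string, writer required)
  meta.city <- meta.city (string -> string, writer required)
  meta.label <- meta.label (string -> string, writer optional)
  no writer field matches reader meta.seq
  breaking: (meta.seq, R1)
  breaking: (scores, R1)
  breaking: (scores, R4)
  => forward verdict for User: BREAKING, 3 violation(s)
decode walk for User under reader schema v2:
  scores := {"k2": 3, "alt": 100}
  meta.locale := "kappa"
  meta.city := "kappa"
  meta.label := "alpha"
  writer meta.seq: unknown -> dropped
  avatar := null (absent, optional -> null)
  signature := null (absent, optional -> null)
  id := 5
  writer payload: unknown -> dropped
  => decoded: {"scores": {"k2": 3, "alt": 100}, "meta": {"locale": "kappa", "city": "kappa", "label": "alpha"}, "avatar": null, "signature": null, "id": 5}


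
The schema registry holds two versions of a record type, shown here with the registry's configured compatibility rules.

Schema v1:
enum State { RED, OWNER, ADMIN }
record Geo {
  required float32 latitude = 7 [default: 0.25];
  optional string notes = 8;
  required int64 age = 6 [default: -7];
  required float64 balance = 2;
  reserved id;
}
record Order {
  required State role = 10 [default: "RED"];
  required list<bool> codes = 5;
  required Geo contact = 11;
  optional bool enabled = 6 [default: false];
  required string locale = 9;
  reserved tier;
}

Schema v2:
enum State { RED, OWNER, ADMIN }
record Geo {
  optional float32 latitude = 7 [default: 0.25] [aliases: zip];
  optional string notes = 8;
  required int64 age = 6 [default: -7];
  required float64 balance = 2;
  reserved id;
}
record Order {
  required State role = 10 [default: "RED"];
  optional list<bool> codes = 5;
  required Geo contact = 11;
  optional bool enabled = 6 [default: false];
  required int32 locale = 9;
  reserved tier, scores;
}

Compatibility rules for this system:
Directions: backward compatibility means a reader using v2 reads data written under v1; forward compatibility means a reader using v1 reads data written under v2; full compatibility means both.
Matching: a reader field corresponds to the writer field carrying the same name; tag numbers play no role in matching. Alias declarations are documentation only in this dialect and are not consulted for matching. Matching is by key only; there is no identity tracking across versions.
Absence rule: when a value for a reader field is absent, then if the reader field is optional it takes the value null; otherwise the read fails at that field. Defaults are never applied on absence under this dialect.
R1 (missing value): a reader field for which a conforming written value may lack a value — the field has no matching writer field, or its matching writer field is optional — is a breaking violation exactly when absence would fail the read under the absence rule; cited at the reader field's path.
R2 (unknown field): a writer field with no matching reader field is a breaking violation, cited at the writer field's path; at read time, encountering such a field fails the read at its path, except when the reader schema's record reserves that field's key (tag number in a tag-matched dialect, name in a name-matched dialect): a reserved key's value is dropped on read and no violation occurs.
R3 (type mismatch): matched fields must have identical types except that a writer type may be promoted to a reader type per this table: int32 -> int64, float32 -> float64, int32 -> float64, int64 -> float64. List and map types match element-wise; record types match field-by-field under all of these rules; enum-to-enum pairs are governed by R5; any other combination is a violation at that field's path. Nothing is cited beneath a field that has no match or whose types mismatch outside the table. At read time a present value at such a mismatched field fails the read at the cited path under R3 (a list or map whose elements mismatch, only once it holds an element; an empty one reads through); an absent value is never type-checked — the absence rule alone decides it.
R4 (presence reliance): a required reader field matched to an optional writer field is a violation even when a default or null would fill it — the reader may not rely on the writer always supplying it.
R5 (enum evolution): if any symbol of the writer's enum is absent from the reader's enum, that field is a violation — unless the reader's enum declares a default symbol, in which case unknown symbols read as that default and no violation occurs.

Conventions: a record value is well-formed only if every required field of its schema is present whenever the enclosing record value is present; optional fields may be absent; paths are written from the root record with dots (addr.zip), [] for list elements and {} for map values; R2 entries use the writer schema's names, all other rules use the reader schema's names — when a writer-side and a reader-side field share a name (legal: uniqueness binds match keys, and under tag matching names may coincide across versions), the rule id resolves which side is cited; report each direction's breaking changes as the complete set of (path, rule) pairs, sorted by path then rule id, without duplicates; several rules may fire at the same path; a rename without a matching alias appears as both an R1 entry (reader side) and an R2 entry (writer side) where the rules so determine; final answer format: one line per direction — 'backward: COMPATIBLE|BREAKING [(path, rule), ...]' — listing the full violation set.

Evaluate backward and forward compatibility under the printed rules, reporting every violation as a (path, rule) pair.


each type pair in Order: writer, then reader
checking backward for Order: reader v2 against writer v1:
  role: State -> State, writer required; from role
  codes: list<bool> -> list<bool>, writer required; from codes
  contact: Geo -> Geo, writer required; from contact
  enabled: bool -> bool, writer optional; from enabled
  locale: string -> int32, writer required; from locale
  contact.latitude: float32 -> float32, writer required; from contact.latitude
  contact.notes: string -> string, writer optional; from contact.notes
  contact.age: int64 -> int64, writer required; from contact.age
  contact.balance: float64 -> float64, writer required; from contact.balance
  breaking: (locale, R3)
  backward on Order therefore BREAKING (1)
checking forward for Order: reader v1 against writer v2:
  role: State -> State, writer required; from role
  codes: list<bool> -> list<bool>, writer optional; from codes
  contact: Geo -> Geo, writer required; from contact
  enabled: bool -> bool, writer optional; from enabled
  locale: int32 -> string, writer required; from locale
  contact.latitude: float32 -> float32, writer optional; from contact.latitude
  contact.notes: string -> string, writer optional; from contact.notes
  contact.age: int64 -> int64, writer required; from contact.age
  contact.balance: float64 -> float64, writer required; from contact.balance
  breaking: (codes, R1)
  breaking: (codes, R4)
  breaking: (contact.latitude, R1)
  breaking: (contact.latitude, R4)
  breaking: (locale, R3)
  forward on Order therefore BREAKING (5)

backward: BREAKING [(locale, R3)]; forward: BREAKING [(codes, R1), (codes, R4), (contact.latitude, R1), (contact.latitude, R4), (locale, R3)]


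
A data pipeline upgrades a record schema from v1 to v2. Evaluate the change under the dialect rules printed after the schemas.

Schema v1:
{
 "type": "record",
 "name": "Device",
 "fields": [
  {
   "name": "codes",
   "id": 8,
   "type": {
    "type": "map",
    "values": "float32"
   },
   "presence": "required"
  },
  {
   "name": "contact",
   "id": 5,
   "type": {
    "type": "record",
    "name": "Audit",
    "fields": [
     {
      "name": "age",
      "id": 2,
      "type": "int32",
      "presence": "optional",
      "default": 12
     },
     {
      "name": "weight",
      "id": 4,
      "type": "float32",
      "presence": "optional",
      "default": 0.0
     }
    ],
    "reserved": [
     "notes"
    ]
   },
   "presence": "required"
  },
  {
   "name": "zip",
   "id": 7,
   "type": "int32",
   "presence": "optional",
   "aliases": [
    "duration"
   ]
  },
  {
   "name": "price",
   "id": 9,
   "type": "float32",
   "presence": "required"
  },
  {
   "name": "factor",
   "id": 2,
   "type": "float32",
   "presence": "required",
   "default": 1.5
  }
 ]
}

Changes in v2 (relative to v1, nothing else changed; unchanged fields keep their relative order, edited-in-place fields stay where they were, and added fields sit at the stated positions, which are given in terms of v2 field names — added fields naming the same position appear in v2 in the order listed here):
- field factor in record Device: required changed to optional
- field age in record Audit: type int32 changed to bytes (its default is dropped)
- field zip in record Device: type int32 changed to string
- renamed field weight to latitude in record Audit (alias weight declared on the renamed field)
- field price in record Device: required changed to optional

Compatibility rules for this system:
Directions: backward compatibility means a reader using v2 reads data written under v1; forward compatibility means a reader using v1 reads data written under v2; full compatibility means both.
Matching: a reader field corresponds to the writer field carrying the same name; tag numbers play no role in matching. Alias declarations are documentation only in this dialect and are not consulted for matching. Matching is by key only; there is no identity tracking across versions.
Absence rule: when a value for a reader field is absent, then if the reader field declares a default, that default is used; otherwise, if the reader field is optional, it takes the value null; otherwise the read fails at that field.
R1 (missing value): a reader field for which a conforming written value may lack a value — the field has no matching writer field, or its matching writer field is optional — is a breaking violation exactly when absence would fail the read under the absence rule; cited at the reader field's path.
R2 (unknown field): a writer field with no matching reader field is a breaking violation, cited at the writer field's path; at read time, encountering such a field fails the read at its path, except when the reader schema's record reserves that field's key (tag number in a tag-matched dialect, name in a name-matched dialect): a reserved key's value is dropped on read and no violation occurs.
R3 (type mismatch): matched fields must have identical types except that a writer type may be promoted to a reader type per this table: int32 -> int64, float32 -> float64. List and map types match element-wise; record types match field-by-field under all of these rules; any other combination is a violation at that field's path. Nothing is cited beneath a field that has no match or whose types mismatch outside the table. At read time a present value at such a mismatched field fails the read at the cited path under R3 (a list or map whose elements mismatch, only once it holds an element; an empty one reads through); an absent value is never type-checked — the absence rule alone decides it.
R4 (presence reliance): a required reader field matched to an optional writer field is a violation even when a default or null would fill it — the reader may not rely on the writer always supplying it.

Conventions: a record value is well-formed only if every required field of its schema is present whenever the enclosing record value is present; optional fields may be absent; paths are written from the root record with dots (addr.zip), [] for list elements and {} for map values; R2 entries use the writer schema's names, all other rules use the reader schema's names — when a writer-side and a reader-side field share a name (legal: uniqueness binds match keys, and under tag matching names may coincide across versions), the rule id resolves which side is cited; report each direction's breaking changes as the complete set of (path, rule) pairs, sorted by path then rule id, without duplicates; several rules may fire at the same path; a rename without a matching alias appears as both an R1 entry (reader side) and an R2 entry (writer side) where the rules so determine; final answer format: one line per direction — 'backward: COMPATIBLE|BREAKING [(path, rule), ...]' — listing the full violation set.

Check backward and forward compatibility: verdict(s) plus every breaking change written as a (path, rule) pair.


backward: BREAKING [(contact.age, R3), (contact.weight, R2), (zip, R3)]; forward: BREAKING [(contact.age, R3), (contact.latitude, R2), (factor, R4), (price, R1), (price, R4), (zip, R3)]

the writer's type comes first in each Device pair
backward pass over Device, reader schema v2, writer schema v1:
  codes: paired with writer codes (map<string, float32> -> map<string, float32>; writer required)
  contact: paired with writer contact (Audit -> Audit; writer required)
  zip: paired with writer zip (int32 -> string; writer optional)
  price: paired with writer price (float32 -> float32; writer required)
  factor: paired with writer factor (float32 -> float32; writer required)
  contact.age: paired with writer contact.age (int32 -> bytes; writer optional)
  contact.latitude: no writer-side match
  writer contact.weight: unknown to reader
  rule R3 violated at contact.age
  rule R2 violated at contact.weight
  rule R3 violated at zip
  => backward: BREAKING (3)
forward pass over Device, reader schema v1, writer schema v2:
  codes: paired with writer codes (map<string, float32> -> map<string, float32>; writer required)
  contact: paired with writer contact (Audit -> Audit; writer required)
  zip: paired with writer zip (string -> int32; writer optional)
  price: paired with writer price (float32 -> float32; writer optional)
  factor: paired with writer factor (float32 -> float32; writer optional)
  contact.age: paired with writer contact.age (bytes -> int32; writer optional)
  contact.weight: no writer-side match
  writer contact.latitude: unknown to reader
  rule R3 violated at contact.age
  rule R2 violated at contact.latitude
  rule R4 violated at factor
  rule R1 violated at price
  rule R4 violated at price
  rule R3 violated at zip
  => forward: BREAKING (6)


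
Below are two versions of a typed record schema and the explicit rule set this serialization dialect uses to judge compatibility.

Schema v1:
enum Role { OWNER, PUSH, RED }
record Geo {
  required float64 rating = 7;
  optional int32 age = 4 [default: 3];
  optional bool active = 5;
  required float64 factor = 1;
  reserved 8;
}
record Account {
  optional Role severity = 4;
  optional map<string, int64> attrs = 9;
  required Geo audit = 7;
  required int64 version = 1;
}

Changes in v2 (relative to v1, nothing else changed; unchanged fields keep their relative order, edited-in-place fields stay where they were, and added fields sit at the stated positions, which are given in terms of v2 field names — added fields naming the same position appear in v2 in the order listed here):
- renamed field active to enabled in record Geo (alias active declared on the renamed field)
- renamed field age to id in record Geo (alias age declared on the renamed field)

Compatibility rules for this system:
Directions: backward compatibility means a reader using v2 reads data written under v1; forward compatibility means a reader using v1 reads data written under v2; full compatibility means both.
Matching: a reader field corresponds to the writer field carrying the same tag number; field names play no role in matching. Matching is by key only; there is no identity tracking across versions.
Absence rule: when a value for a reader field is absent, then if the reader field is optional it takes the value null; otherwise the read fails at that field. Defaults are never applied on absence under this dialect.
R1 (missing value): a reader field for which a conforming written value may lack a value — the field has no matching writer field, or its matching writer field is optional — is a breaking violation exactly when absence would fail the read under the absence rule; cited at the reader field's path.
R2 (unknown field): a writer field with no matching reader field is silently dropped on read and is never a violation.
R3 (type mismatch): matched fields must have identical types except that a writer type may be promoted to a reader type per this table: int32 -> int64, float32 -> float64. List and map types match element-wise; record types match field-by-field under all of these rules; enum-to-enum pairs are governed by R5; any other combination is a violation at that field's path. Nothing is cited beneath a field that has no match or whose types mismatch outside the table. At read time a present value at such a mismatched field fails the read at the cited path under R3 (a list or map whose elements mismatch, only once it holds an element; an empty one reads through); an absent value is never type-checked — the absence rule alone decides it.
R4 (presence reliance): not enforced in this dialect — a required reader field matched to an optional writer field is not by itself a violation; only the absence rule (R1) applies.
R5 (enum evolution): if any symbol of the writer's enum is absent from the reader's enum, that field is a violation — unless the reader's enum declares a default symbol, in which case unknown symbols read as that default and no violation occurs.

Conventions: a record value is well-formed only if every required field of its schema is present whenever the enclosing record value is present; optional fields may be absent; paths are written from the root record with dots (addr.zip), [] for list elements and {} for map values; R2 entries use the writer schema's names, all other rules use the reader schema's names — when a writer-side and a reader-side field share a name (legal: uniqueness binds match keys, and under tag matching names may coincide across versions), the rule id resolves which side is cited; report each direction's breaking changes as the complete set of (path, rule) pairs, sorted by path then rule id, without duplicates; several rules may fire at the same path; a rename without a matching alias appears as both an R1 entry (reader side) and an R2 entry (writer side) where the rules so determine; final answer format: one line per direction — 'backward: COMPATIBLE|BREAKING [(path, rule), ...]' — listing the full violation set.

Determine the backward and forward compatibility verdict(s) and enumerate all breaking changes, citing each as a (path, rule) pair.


in Account below, arrows point writer -> reader
backward for Account (reader v2, writer v1):
  writer optional, Role -> Role: reader severity maps from writer severity
  writer optional, map<string, int64> -> map<string, int64>: reader attrs maps from writer attrs
  writer required, Geo -> Geo: reader audit maps from writer audit
  writer required, int64 -> int64: reader version maps from writer version
  writer required, float64 -> float64: reader audit.rating maps from writer audit.rating
  writer optional, int32 -> int32: reader audit.id maps from writer audit.age
  writer optional, bool -> bool: reader audit.enabled maps from writer audit.active
  writer required, float64 -> float64: reader audit.factor maps from writer audit.factor
  => no violations; backward on Account: COMPATIBLE
forward for Account (reader v1, writer v2):
  writer optional, Role -> Role: reader severity maps from writer severity
  writer optional, map<string, int64> -> map<string, int64>: reader attrs maps from writer attrs
  writer required, Geo -> Geo: reader audit maps from writer audit
  writer required, int64 -> int64: reader version maps from writer version
  writer required, float64 -> float64: reader audit.rating maps from writer audit.rating
  writer optional, int32 -> int32: reader audit.age maps from writer audit.id
  writer optional, bool -> bool: reader audit.active maps from writer audit.enabled
  writer required, float64 -> float64: reader audit.factor maps from writer audit.factor
  => no violations; forward on Account: COMPATIBLE

backward: COMPATIBLE []; forward: COMPATIBLE []


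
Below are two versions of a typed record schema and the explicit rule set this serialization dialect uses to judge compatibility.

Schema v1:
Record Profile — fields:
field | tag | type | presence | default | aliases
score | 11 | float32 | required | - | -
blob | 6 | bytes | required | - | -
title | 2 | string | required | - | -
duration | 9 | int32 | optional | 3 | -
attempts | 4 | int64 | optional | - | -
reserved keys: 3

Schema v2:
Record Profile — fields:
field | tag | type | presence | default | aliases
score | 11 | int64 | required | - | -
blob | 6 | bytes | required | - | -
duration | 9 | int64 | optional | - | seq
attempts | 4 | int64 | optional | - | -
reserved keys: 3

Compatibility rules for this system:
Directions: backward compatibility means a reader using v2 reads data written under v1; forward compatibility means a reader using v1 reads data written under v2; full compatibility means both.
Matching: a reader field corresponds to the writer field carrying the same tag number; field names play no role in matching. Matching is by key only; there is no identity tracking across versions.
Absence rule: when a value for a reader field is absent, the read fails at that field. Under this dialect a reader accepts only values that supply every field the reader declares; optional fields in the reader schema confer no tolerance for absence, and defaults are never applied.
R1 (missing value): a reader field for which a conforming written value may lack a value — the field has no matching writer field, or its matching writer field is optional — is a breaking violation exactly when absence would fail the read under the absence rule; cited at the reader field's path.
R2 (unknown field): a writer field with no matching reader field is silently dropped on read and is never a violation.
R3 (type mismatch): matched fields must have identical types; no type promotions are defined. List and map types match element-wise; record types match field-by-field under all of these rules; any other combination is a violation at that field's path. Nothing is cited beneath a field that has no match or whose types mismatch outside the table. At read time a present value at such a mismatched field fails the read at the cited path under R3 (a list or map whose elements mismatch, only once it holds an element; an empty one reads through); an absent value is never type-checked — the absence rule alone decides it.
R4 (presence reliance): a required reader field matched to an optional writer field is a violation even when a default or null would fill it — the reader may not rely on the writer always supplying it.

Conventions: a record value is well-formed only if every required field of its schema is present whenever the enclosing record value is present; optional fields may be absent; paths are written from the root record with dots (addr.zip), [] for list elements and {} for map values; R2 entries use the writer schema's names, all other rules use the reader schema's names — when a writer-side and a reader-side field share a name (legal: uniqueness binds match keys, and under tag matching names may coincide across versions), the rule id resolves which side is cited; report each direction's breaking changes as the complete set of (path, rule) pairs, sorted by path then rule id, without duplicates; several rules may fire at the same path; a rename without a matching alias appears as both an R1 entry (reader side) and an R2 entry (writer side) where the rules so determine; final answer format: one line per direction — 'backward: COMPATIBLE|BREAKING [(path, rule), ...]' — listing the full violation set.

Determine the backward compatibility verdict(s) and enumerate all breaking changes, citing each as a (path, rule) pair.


arrows below run writer -> reader for Profile
backward pass over Profile, reader schema v2, writer schema v1:
  writer required, float32 -> int64: reader score maps from writer score
  writer required, bytes -> bytes: reader blob maps from writer blob
  writer optional, int32 -> int64: reader duration maps from writer duration
  writer optional, int64 -> int64: reader attempts maps from writer attempts
  writer field title has no reader counterpart
  violation R1 at attempts
  violation R1 at duration
  violation R3 at duration
  violation R3 at score
  => backward: BREAKING (4)
ruling out the remaining Profile differences:
  removed field title from record Profile -> fires only in the forward direction of Profile, which is not asked here

backward: BREAKING [(attempts, R1), (duration, R1), (duration, R3), (score, R3)]


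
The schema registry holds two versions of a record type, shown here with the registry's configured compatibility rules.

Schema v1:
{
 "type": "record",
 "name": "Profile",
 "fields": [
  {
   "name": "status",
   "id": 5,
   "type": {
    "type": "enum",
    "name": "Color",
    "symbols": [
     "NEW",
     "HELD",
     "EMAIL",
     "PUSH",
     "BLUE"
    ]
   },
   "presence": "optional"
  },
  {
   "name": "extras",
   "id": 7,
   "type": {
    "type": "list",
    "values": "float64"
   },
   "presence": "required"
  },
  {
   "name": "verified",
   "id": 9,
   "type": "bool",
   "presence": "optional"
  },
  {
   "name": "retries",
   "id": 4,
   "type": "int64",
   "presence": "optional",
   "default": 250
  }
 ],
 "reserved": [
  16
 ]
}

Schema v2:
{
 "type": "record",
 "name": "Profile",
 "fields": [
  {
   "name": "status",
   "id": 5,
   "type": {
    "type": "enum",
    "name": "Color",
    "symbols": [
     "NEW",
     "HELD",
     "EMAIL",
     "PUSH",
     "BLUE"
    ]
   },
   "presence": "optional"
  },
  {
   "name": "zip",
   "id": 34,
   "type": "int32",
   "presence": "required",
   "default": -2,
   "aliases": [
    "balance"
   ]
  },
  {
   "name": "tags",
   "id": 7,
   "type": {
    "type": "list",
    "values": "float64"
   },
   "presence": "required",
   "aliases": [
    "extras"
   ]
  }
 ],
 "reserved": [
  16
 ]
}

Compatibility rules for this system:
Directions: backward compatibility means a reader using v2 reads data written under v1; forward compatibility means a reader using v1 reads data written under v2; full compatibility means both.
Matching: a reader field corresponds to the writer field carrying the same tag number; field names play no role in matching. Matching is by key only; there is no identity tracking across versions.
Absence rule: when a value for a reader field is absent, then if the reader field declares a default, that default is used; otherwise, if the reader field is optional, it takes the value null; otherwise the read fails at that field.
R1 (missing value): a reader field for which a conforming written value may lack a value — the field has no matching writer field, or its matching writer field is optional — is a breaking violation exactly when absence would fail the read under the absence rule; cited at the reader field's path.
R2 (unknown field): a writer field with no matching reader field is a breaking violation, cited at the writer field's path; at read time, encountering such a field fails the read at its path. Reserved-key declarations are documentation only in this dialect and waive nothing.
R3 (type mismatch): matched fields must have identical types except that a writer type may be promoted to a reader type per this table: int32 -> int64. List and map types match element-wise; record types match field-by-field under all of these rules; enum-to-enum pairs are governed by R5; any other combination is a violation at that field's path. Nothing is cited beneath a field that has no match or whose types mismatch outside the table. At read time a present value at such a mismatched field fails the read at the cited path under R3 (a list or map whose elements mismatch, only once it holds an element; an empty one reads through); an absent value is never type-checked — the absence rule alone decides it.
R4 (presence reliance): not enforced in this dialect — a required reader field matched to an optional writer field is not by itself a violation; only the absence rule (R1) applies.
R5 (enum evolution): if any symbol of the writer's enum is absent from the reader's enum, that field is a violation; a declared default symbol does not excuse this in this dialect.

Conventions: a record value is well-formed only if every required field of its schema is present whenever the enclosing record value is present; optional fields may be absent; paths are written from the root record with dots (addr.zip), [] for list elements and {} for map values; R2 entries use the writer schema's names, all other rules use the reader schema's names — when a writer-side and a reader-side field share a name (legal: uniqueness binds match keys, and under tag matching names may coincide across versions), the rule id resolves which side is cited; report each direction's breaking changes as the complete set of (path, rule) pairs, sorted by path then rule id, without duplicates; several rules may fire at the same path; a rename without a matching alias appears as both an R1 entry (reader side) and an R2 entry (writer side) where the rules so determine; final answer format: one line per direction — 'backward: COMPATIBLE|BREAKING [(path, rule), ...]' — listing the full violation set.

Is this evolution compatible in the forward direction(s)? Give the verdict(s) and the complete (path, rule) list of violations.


the writer's type comes first in each Profile pair
forward for Profile (reader v1, writer v2):
  status: Color -> Color, writer optional; from status
  extras: list<float64> -> list<float64>, writer required; from tags
  verified: no writer-side match
  retries: no writer-side match
  writer field zip has no reader counterpart
  rule R2 violated at zip
  => forward: BREAKING (1)
the rest of the Profile diff is inert for this question:
  renamed field extras to tags in record Profile (alias extras declared on the renamed field) -> triggers nothing under Profile's printed rules — same verdict
  removed field retries from record Profile -> fires only in the backward direction of Profile, which is not asked here
  removed field verified from record Profile -> fires only in the backward direction of Profile, which is not asked here

forward: BREAKING [(zip, R2)]
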